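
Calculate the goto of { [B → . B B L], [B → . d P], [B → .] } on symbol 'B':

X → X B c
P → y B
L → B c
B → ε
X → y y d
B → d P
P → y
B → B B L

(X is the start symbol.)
{ [B → . B B L], [B → . d P], [B → .], [B → B . B L] }

GOTO(I, 'B') = CLOSURE({ [A → αX.β] : [A → α.Xβ] ∈ I, X = 'B' })

Items with dot before 'B', with the dot advanced:
  [B → . B B L] → [B → B . B L]
Closure of the advanced items:
  [B → B . B L] has the dot before B: add [B → .], [B → . d P], [B → . B B L]

GOTO = { [B → . B B L], [B → . d P], [B → .], [B → B . B L] }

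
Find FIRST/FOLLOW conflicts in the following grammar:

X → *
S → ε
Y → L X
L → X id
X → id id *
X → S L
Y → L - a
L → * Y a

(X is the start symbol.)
A FIRST/FOLLOW conflict occurs when a non-terminal N has a nullable alternative N → β (β ⇒* ε) and another alternative N → α with FIRST(α) ∩ FOLLOW(N) ≠ ∅: on such a lookahead the parser cannot decide between expanding α and letting N vanish via β.

Nullable non-terminals: S.
S has a nullable alternative but only one production, so nothing to check.

L, X, Y have no nullable alternative, so no FIRST/FOLLOW check is needed there.

No FIRST/FOLLOW conflicts found.

Answer: No FIRST/FOLLOW conflicts.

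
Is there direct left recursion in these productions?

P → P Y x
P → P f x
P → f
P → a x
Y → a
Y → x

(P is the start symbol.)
Direct left recursion occurs when N → N α for some non-terminal N (the right-hand side begins with the left-hand side itself).

P → P Y x: LEFT RECURSIVE (starts with P)
P → P f x: LEFT RECURSIVE (starts with P)
P → f: starts with f
P → a x: starts with a
Y → a: starts with a
Y → x: starts with x

The grammar has direct left recursion on: P.

Answer: Yes, P is left-recursive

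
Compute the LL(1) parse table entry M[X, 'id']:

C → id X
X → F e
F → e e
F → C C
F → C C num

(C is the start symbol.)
X → F e

To find M[X, 'id'], we find productions for X where 'id' is in the predict set (PREDICT(N → α) = (FIRST(α) \ {ε}) ∪ (FOLLOW(N) if α ⇒* ε)).

Relevant sets:
  FIRST(F) = { 'e', 'id' }

X → F e: PREDICT = { 'e', 'id' }
  'id' is in predict set, so this production goes in M[X, 'id']

M[X, 'id'] = X → F e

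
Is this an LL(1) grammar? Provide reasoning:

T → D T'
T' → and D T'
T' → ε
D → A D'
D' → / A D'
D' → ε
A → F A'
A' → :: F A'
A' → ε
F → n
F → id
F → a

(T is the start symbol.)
A grammar is LL(1) if for each non-terminal N with multiple productions, the predict sets of those productions are pairwise disjoint, where PREDICT(N → α) = (FIRST(α) \ {ε}) ∪ (FOLLOW(N) if α ⇒* ε).

Relevant sets:
  FOLLOW(T') = { $ }
  FOLLOW(D') = { $, 'and' }
  FOLLOW(A') = { $, '/', 'and' }

For T':
  PREDICT(T' → and D T') = { 'and' }
  PREDICT(T' → ε) = { $ }
For D':
  PREDICT(D' → '/' A D') = { '/' }
  PREDICT(D' → ε) = { $, 'and' }
For A':
  PREDICT(A' → :: F A') = { '::' }
  PREDICT(A' → ε) = { $, '/', 'and' }
For F:
  PREDICT(F → n) = { 'n' }
  PREDICT(F → id) = { 'id' }
  PREDICT(F → a) = { 'a' }
T, D, A have a single production, so nothing to check there.

All predict sets are disjoint. The grammar IS LL(1).

Answer: Yes, the grammar is LL(1).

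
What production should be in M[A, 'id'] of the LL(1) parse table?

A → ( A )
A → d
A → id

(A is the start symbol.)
To find M[A, 'id'], we find productions for A where 'id' is in the predict set (PREDICT(N → α) = (FIRST(α) \ {ε}) ∪ (FOLLOW(N) if α ⇒* ε)).

A → ( A ): PREDICT = { '(' }
A → d: PREDICT = { 'd' }
A → id: PREDICT = { 'id' }
  'id' is in predict set, so this production goes in M[A, 'id']

M[A, 'id'] = A → id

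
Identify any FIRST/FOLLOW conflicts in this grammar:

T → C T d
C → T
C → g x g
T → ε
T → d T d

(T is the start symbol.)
Yes. T → C T d with FOLLOW(T) on { 'd', 'g' }; T → d T d with FOLLOW(T) on { 'd' }; C → g x g with FOLLOW(C) on { 'g' }

A FIRST/FOLLOW conflict occurs when a non-terminal N has a nullable alternative N → β (β ⇒* ε) and another alternative N → α with FIRST(α) ∩ FOLLOW(N) ≠ ∅: on such a lookahead the parser cannot decide between expanding α and letting N vanish via β.

Nullable non-terminals: C, T.
FIRST sets used below: FIRST(T) = { 'd', 'g', ε }, FIRST(C) = { 'd', 'g', ε }

C: nullable alternative(s) C → T; FOLLOW(C) = { 'd', 'g' }
  C → T: FIRST \ {ε} = { 'd', 'g' } — this is the only nullable alternative, skip
  C → g x g: FIRST \ {ε} = { 'g' } — overlaps FOLLOW(C) on { 'g' }: CONFLICT

T: nullable alternative(s) T → ε; FOLLOW(T) = { $, 'd', 'g' }
  T → C T d: FIRST \ {ε} = { 'd', 'g' } — overlaps FOLLOW(T) on { 'd', 'g' }: CONFLICT
  T → ε: FIRST \ {ε} = { } — this is the only nullable alternative, skip
  T → d T d: FIRST \ {ε} = { 'd' } — overlaps FOLLOW(T) on { 'd' }: CONFLICT

So the grammar has 3 FIRST/FOLLOW conflicts (marked CONFLICT above).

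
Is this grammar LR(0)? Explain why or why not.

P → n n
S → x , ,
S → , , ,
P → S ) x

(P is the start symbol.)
Yes, the grammar is LR(0)

A grammar is LR(0) if no state in the canonical LR(0) collection has:
  - both a shift item (dot before a terminal) and a complete item (shift-reduce conflict), or
  - two or more complete items (reduce-reduce conflict; the accept item [P' → P .] counts as a complete item here).

Augment with P' → P and build the canonical LR(0) collection (I0 = CLOSURE({[P' → . P]}), then GOTO on every symbol after a dot until no new states appear). It has 13 states:
  I0: { [P → . S ) x], [P → . n n], [P' → . P], [S → . , , ,], [S → . x , ,] }  — shift
  I1: { [S → , . , ,] }  — shift
  I2: { [P' → P .] }  — accept
  I3: { [P → S . ) x] }  — shift
  I4: { [P → n . n] }  — shift
  I5: { [S → x . , ,] }  — shift
  I6: { [S → x , . ,] }  — shift
  I7: { [S → x , , .] }  — reduce
  I8: { [P → n n .] }  — reduce
  I9: { [P → S ) . x] }  — shift
  I10: { [P → S ) x .] }  — reduce
  I11: { [S → , , . ,] }  — shift
  I12: { [S → , , , .] }  — reduce

Every state is either a pure shift/goto state or contains exactly one complete item and nothing to shift — no conflicts. The grammar is LR(0).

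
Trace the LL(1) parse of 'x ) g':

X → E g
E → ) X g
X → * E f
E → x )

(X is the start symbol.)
Stack is shown with the top on the left.

Stack    Input    Action
------------------------
X $      x ) g $  output X → E g
E g $    x ) g $  output E → x )
x ) g $  x ) g $  match 'x'
) g $    ) g $    match ')'
g $      g $      match 'g'
$        $        accept

The string is accepted.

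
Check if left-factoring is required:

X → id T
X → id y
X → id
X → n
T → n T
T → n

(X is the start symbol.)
Left-factoring is needed when two productions for the same non-terminal
share a common prefix on the right-hand side.

Productions for X:
  X → id T
  X → id y
  X → id
  X → n
Productions for T:
  T → n T
  T → n

Found common prefix 'id' in productions for X
Found common prefix 'n' in productions for T

Answer: Yes, X has productions with common prefix 'id'; T has productions with common prefix 'n'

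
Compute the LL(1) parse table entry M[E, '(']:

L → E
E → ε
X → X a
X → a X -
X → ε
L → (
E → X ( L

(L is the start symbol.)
E → X ( L

To find M[E, '('], we find productions for E where '(' is in the predict set (PREDICT(N → α) = (FIRST(α) \ {ε}) ∪ (FOLLOW(N) if α ⇒* ε)).

Relevant sets:
  FIRST(X) = { 'a', ε }
  FOLLOW(E) = { $ }

E → ε: PREDICT = { $ }
E → X ( L: PREDICT = { '(', 'a' }
  '(' is in predict set, so this production goes in M[E, '(']

M[E, '('] = E → X ( L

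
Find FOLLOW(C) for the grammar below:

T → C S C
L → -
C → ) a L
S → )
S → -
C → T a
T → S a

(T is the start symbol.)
In T → C S C: C is followed by S C, add FIRST(S C) \ {ε} = { ')', '-' }
In T → C S C: C is at the end, add FOLLOW(T)

The FOLLOW sets referred to above (computed the same way, to a fixed point):
  FOLLOW(T) = { $, 'a' }

Taking the union: FOLLOW(C) = { $, ')', '-', 'a' }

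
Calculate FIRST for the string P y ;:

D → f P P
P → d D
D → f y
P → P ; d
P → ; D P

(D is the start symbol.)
FIRST sets of the non-terminals involved (from the grammar, by fixed-point iteration):
  FIRST(P) = { ';', 'd' }

To compute FIRST(P y ;), process the symbols left to right:
Symbol P is a non-terminal. Add FIRST(P) \ {ε} = { ';', 'd' }
P is not nullable (ε ∉ FIRST(P)), so stop here.
FIRST(P y ;) = { ';', 'd' }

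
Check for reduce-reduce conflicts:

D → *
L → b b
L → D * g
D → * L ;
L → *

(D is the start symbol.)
Yes — I3: [D → * .] vs [L → * .]

Augment with D' → D and build the canonical LR(0) collection (I0 = CLOSURE({[D' → . D]}), then GOTO on every symbol after a dot until no new states appear). It has 11 states:
  I0: { [D → . * L ;], [D → . *], [D' → . D] }  — shift
  I1: { [D → * . L ;], [D → * .], [D → . * L ;], [D → . *], [L → . *], [L → . D * g], [L → . b b] }  — shift, reduce
  I2: { [D' → D .] }  — accept
  I3: { [D → * . L ;], [D → * .], [D → . * L ;], [D → . *], [L → * .], [L → . *], [L → . D * g], [L → . b b] }  — shift, 2 reduces
  I4: { [L → D . * g] }  — shift
  I5: { [D → * L . ;] }  — shift
  I6: { [L → b . b] }  — shift
  I7: { [L → b b .] }  — reduce
  I8: { [D → * L ; .] }  — reduce
  I9: { [L → D * . g] }  — shift
  I10: { [L → D * g .] }  — reduce

I3 contains complete items [D → * .], [L → * .] — reduce-reduce conflict.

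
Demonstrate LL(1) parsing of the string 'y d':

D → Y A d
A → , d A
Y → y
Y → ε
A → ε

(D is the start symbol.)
Stack is shown with the top on the left.

Stack    Input  Action
----------------------
D $      y d $  output D → Y A d
Y A d $  y d $  output Y → y
y A d $  y d $  match 'y'
A d $    d $    output A → ε
d $      d $    match 'd'
$        $      accept

The string is accepted.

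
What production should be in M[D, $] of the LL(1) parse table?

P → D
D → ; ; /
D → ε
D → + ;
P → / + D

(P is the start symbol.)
D → ε

To find M[D, $], we find productions for D where $ is in the predict set (PREDICT(N → α) = (FIRST(α) \ {ε}) ∪ (FOLLOW(N) if α ⇒* ε)).

Relevant sets:
  FOLLOW(D) = { $ }

D → ; ; /: PREDICT = { ';' }
D → ε: PREDICT = { $ }
  $ is in predict set, so this production goes in M[D, $]
D → + ;: PREDICT = { '+' }

M[D, $] = D → ε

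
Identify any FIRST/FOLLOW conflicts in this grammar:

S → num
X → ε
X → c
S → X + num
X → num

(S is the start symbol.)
No FIRST/FOLLOW conflicts.

Nullable non-terminals: X.

X: nullable alternative(s) X → ε; FOLLOW(X) = { '+' }
  X → ε: FIRST \ {ε} = { } — this is the only nullable alternative, skip
  X → c: FIRST \ {ε} = { 'c' } — disjoint from FOLLOW(X)
  X → num: FIRST \ {ε} = { 'num' } — disjoint from FOLLOW(X)

S has no nullable alternative, so no FIRST/FOLLOW check is needed there.

No FIRST/FOLLOW conflicts found.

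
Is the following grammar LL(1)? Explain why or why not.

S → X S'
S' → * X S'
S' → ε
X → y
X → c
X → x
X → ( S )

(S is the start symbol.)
A grammar is LL(1) if for each non-terminal N with multiple productions, the predict sets of those productions are pairwise disjoint, where PREDICT(N → α) = (FIRST(α) \ {ε}) ∪ (FOLLOW(N) if α ⇒* ε).

Relevant sets:
  FOLLOW(S') = { $, ')' }

For S':
  PREDICT(S' → '*' X S') = { '*' }
  PREDICT(S' → ε) = { $, ')' }
For X:
  PREDICT(X → y) = { 'y' }
  PREDICT(X → c) = { 'c' }
  PREDICT(X → x) = { 'x' }
  PREDICT(X → '(' S ')') = { '(' }
S has a single production, so nothing to check there.

All predict sets are disjoint. The grammar IS LL(1).

Answer: Yes, the grammar is LL(1).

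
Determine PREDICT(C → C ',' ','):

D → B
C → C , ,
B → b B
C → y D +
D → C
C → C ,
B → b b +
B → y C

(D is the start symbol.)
{ 'y' }

PREDICT(C → C ',' ',') = (FIRST(RHS) \ {ε}) ∪ (FOLLOW(C) if ε ∈ FIRST(RHS), i.e. RHS ⇒* ε)
FIRST(C) = { 'y' }
FIRST(C ',' ',') = { 'y' }
ε ∉ FIRST(C ',' ','), so FOLLOW(C) is not added.
PREDICT(C → C ',' ',') = { 'y' }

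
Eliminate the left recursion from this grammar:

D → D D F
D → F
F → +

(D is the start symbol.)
D is directly left-recursive. The standard transformation for
  A → A α₁ | ... | A α_m | β₁ | ... | β_n
is
  A  → β₁ A' | ... | β_n A'
  A' → α₁ A' | ... | α_m A' | ε

D → F becomes D → F D'
D → D D F becomes D' → D F D'
Add D' → ε

Productions for other non-terminals are unchanged:
  F → +

Resulting grammar:
D → F D'
D' → D F D'
D' → ε
F → +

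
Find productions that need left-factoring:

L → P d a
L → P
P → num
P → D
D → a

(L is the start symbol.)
Left-factoring is needed when two productions for the same non-terminal
share a common prefix on the right-hand side.

Productions for L:
  L → P d a
  L → P
Productions for P:
  P → num
  P → D

Found common prefix 'P' in productions for L

Answer: Yes, L has productions with common prefix 'P'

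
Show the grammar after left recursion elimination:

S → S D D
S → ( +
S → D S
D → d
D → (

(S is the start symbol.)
S is directly left-recursive. The standard transformation for
  A → A α₁ | ... | A α_m | β₁ | ... | β_n
is
  A  → β₁ A' | ... | β_n A'
  A' → α₁ A' | ... | α_m A' | ε

S → ( + becomes S → ( + S'
S → D S becomes S → D S S'
S → S D D becomes S' → D D S'
Add S' → ε

Productions for other non-terminals are unchanged:
  D → d
  D → (

Resulting grammar:
S → ( + S'
S → D S S'
S' → D D S'
S' → ε
D → d
D → (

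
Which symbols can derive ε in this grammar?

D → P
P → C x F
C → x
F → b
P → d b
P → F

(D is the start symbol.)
None

A non-terminal is nullable if it can derive ε (the empty string): either it has an ε-production, or it has a production whose right-hand side consists entirely of nullable non-terminals.

There are no ε-productions, so no non-terminal can derive ε.
No non-terminals are nullable.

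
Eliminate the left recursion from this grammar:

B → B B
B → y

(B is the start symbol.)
B is directly left-recursive. The standard transformation for
  A → A α₁ | ... | A α_m | β₁ | ... | β_n
is
  A  → β₁ A' | ... | β_n A'
  A' → α₁ A' | ... | α_m A' | ε

B → y becomes B → y B'
B → B B becomes B' → B B'
Add B' → ε

Resulting grammar:
B → y B'
B' → B B'
B' → ε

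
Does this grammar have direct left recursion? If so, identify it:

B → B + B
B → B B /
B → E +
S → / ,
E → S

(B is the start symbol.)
B → B + B: LEFT RECURSIVE (starts with B)
B → B B /: LEFT RECURSIVE (starts with B)
B → E +: starts with E
S → / ,: starts with '/'
E → S: starts with S

The grammar has direct left recursion on: B.

Answer: Yes, B is left-recursive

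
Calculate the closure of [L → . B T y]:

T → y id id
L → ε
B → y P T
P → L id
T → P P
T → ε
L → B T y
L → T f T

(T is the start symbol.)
Start with: [L → . B T y]
  [L → . B T y] has the dot before B: add [B → . y P T]
No further items can be added.

CLOSURE = { [B → . y P T], [L → . B T y] }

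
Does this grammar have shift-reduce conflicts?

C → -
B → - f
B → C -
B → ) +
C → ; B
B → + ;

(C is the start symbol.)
Augment with C' → C and build the canonical LR(0) collection (I0 = CLOSURE({[C' → . C]}), then GOTO on every symbol after a dot until no new states appear). It has 13 states:
  I0: { [C → . -], [C → . ; B], [C' → . C] }  — shift
  I1: { [C → - .] }  — reduce
  I2: { [B → . ) +], [B → . + ;], [B → . - f], [B → . C -], [C → . -], [C → . ; B], [C → ; . B] }  — shift
  I3: { [C' → C .] }  — accept
  I4: { [B → ) . +] }  — shift
  I5: { [B → + . ;] }  — shift
  I6: { [B → - . f], [C → - .] }  — shift, reduce
  I7: { [C → ; B .] }  — reduce
  I8: { [B → C . -] }  — shift
  I9: { [B → C - .] }  — reduce
  I10: { [B → - f .] }  — reduce
  I11: { [B → + ; .] }  — reduce
  I12: { [B → ) + .] }  — reduce

I6 contains reduce item [C → - .] and shift item [B → - . f] — shift-reduce conflict.

Answer: Yes — I6: [C → - .] vs [B → - . f]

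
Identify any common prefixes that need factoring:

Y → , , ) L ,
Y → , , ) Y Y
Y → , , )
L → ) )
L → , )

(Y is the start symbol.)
Left-factoring is needed when two productions for the same non-terminal
share a common prefix on the right-hand side.

Productions for Y:
  Y → , , ) L ,
  Y → , , ) Y Y
  Y → , , )
Productions for L:
  L → ) )
  L → , )

Found common prefix ', , )' in productions for Y

Answer: Yes, Y has productions with common prefix ', , )'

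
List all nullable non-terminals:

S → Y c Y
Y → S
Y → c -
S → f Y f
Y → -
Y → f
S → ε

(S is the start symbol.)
{ 'S', 'Y' }

A non-terminal is nullable if it can derive ε (the empty string): either it has an ε-production, or it has a production whose right-hand side consists entirely of nullable non-terminals.

ε-productions: S → ε
So S is immediately nullable.
Y → S: every symbol on the right is nullable, so Y is nullable too.
Every non-terminal is now nullable.
Nullable = { 'S', 'Y' }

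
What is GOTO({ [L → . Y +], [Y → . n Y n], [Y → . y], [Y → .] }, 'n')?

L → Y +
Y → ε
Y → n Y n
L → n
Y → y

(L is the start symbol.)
GOTO(I, 'n') = CLOSURE({ [A → αX.β] : [A → α.Xβ] ∈ I, X = 'n' })

Items with dot before 'n', with the dot advanced:
  [Y → . n Y n] → [Y → n . Y n]
Closure of the advanced items:
  [Y → n . Y n] has the dot before Y: add [Y → .], [Y → . n Y n], [Y → . y]

GOTO = { [Y → . n Y n], [Y → . y], [Y → .], [Y → n . Y n] }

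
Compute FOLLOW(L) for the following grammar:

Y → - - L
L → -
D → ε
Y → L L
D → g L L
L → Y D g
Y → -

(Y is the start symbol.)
{ $, '-', 'g' }

To compute FOLLOW(L), find every occurrence of L on a right-hand side N → α L β: add FIRST(β) \ {ε}, and if β is empty or nullable also add FOLLOW(N). Iterate to a fixed point.

In Y → - - L: L is at the end, add FOLLOW(Y)
In Y → L L: L is followed by L, add FIRST(L) \ {ε} = { '-' }
In Y → L L: L is at the end, add FOLLOW(Y)
In D → g L L: L is followed by L, add FIRST(L) \ {ε} = { '-' }
In D → g L L: L is at the end, add FOLLOW(D)

The FOLLOW sets referred to above (computed the same way, to a fixed point):
  FOLLOW(Y) = { $, 'g' }
  FOLLOW(D) = { 'g' }

Taking the union: FOLLOW(L) = { $, '-', 'g' }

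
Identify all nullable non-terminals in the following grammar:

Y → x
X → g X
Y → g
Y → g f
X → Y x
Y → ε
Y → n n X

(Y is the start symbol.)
A non-terminal is nullable if it can derive ε (the empty string): either it has an ε-production, or it has a production whose right-hand side consists entirely of nullable non-terminals.

ε-productions: Y → ε
So Y is immediately nullable.
No further non-terminal can be added: every production for the remaining non-terminals contains a terminal or a non-nullable non-terminal.
Nullable = { 'Y' }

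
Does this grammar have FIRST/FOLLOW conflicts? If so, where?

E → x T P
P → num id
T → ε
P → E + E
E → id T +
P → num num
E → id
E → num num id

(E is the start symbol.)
A FIRST/FOLLOW conflict occurs when a non-terminal N has a nullable alternative N → β (β ⇒* ε) and another alternative N → α with FIRST(α) ∩ FOLLOW(N) ≠ ∅: on such a lookahead the parser cannot decide between expanding α and letting N vanish via β.

Nullable non-terminals: T.
T has a nullable alternative but only one production, so nothing to check.

E, P have no nullable alternative, so no FIRST/FOLLOW check is needed there.

No FIRST/FOLLOW conflicts found.

Answer: No FIRST/FOLLOW conflicts.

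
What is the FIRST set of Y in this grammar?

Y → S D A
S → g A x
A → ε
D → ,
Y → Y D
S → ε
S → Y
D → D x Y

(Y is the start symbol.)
To compute FIRST(Y), examine every production with Y on the left-hand side, reading each right-hand side left to right until a non-nullable symbol is reached.

FIRST sets of the other non-terminals involved (by the same procedure, iterated to a fixed point):
  FIRST(S) = { ',', 'g', ε }
  FIRST(D) = { ',' }

From Y → S D A:
  - S is a non-terminal: add FIRST(S) \ {ε} = { ',', 'g' }
    S is nullable, so continue to the next symbol
  - D is a non-terminal: add FIRST(D) \ {ε} = { ',' }
    D is not nullable, so stop
From Y → Y D:
  - Y is the symbol being defined: contributes nothing new
    Y is not nullable, so stop

Collecting: FIRST(Y) = { ',', 'g' }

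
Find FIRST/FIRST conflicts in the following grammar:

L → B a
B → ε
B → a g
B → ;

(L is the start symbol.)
Productions for B:
  B → ε: FIRST = { ε }
  B → a g: FIRST = { 'a' }
  B → ;: FIRST = { ';' }
L has only one production, so no FIRST/FIRST conflict is possible there.

All alternatives of each non-terminal have pairwise disjoint FIRST sets.

Answer: No FIRST/FIRST conflicts.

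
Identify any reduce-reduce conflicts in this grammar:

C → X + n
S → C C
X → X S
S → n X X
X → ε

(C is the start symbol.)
Yes — I8: [S → n X X .] vs [X → .]

Augment with C' → C and build the canonical LR(0) collection (I0 = CLOSURE({[C' → . C]}), then GOTO on every symbol after a dot until no new states appear). It has 11 states:
  I0: { [C → . X + n], [C' → . C], [X → . X S], [X → .] }  — reduce
  I1: { [C' → C .] }  — accept
  I2: { [C → . X + n], [C → X . + n], [S → . C C], [S → . n X X], [X → . X S], [X → .], [X → X . S] }  — shift, reduce
  I3: { [C → X + . n] }  — shift
  I4: { [C → . X + n], [S → C . C], [X → . X S], [X → .] }  — reduce
  I5: { [X → X S .] }  — reduce
  I6: { [S → n . X X], [X → . X S], [X → .] }  — reduce
  I7: { [C → . X + n], [S → . C C], [S → . n X X], [S → n X . X], [X → . X S], [X → .], [X → X . S] }  — shift, reduce
  I8: { [C → . X + n], [C → X . + n], [S → . C C], [S → . n X X], [S → n X X .], [X → . X S], [X → .], [X → X . S] }  — shift, 2 reduces
  I9: { [S → C C .] }  — reduce
  I10: { [C → X + n .] }  — reduce

I8 contains complete items [S → n X X .], [X → .] — reduce-reduce conflict.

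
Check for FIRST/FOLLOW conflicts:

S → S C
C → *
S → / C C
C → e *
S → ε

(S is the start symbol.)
Yes. S → S C with FOLLOW(S) on { '*', 'e' }

A FIRST/FOLLOW conflict occurs when a non-terminal N has a nullable alternative N → β (β ⇒* ε) and another alternative N → α with FIRST(α) ∩ FOLLOW(N) ≠ ∅: on such a lookahead the parser cannot decide between expanding α and letting N vanish via β.

Nullable non-terminals: S.
FIRST sets used below: FIRST(S) = { '*', '/', 'e', ε }, FIRST(C) = { '*', 'e' }

S: nullable alternative(s) S → ε; FOLLOW(S) = { $, '*', 'e' }
  S → S C: FIRST \ {ε} = { '*', '/', 'e' } — overlaps FOLLOW(S) on { '*', 'e' }: CONFLICT
  S → / C C: FIRST \ {ε} = { '/' } — disjoint from FOLLOW(S)
  S → ε: FIRST \ {ε} = { } — this is the only nullable alternative, skip

C has no nullable alternative, so no FIRST/FOLLOW check is needed there.

So the grammar has 1 FIRST/FOLLOW conflict (marked CONFLICT above).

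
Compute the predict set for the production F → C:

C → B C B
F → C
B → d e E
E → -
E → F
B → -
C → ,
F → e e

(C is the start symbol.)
{ ',', '-', 'd' }

PREDICT(F → C) = (FIRST(RHS) \ {ε}) ∪ (FOLLOW(F) if ε ∈ FIRST(RHS), i.e. RHS ⇒* ε)
FIRST(C) = { ',', '-', 'd' }
FIRST(C) = { ',', '-', 'd' }
ε ∉ FIRST(C), so FOLLOW(F) is not added.
PREDICT(F → C) = { ',', '-', 'd' }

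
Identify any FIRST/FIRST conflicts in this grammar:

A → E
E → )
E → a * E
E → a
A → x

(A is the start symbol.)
Yes. E → a '*' E / E → a on { 'a' }

FIRST sets of the non-terminals at (or reachable through a nullable prefix from) the front of some alternative:
  FIRST(E) = { ')', 'a' }

Productions for A:
  A → E: FIRST = { ')', 'a' }
  A → x: FIRST = { 'x' }
Productions for E:
  E → ): FIRST = { ')' }
  E → a * E: FIRST = { 'a' }
  E → a: FIRST = { 'a' }

Conflict for E: E → a * E and E → a
  Overlap: { 'a' }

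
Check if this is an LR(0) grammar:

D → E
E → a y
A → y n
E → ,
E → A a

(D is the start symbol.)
Yes, the grammar is LR(0)

Augment with D' → D and build the canonical LR(0) collection (I0 = CLOSURE({[D' → . D]}), then GOTO on every symbol after a dot until no new states appear). It has 10 states:
  I0: { [A → . y n], [D → . E], [D' → . D], [E → . ,], [E → . A a], [E → . a y] }  — shift
  I1: { [E → , .] }  — reduce
  I2: { [E → A . a] }  — shift
  I3: { [D' → D .] }  — accept
  I4: { [D → E .] }  — reduce
  I5: { [E → a . y] }  — shift
  I6: { [A → y . n] }  — shift
  I7: { [A → y n .] }  — reduce
  I8: { [E → a y .] }  — reduce
  I9: { [E → A a .] }  — reduce

Every state is either a pure shift/goto state or contains exactly one complete item and nothing to shift — no conflicts. The grammar is LR(0).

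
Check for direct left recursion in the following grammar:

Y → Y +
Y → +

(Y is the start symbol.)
Yes, Y is left-recursive

Direct left recursion occurs when N → N α for some non-terminal N (the right-hand side begins with the left-hand side itself).

Y → Y +: LEFT RECURSIVE (starts with Y)
Y → +: starts with '+'

The grammar has direct left recursion on: Y.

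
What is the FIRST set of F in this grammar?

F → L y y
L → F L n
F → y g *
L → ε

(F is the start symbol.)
{ 'y' }

To compute FIRST(F), examine every production with F on the left-hand side, reading each right-hand side left to right until a non-nullable symbol is reached.

FIRST sets of the other non-terminals involved (by the same procedure, iterated to a fixed point):
  FIRST(L) = { 'y', ε }

From F → L y y:
  - L is a non-terminal: add FIRST(L) \ {ε} = { 'y' }
    L is nullable, so continue to the next symbol
  - y is a terminal: add 'y' and stop
From F → y g *:
  - y is a terminal: add 'y' and stop

Collecting: FIRST(F) = { 'y' }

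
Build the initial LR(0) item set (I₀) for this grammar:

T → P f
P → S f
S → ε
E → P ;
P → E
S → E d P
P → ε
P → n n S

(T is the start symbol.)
{ [E → . P ;], [P → . E], [P → . S f], [P → . n n S], [P → .], [S → . E d P], [S → .], [T → . P f], [T' → . T] }

First, augment the grammar with T' → T
I₀ = CLOSURE({ [T' → . T] }):
  [T' → . T] has the dot before T: add [T → . P f]
  [T → . P f] has the dot before P: add [P → . S f], [P → . E], [P → .], [P → . n n S]
  [P → . S f] has the dot before S: add [S → .], [S → . E d P]
  [P → . E] has the dot before E: add [E → . P ;]
No further items can be added.

I₀ = { [E → . P ;], [P → . E], [P → . S f], [P → . n n S], [P → .], [S → . E d P], [S → .], [T → . P f], [T' → . T] }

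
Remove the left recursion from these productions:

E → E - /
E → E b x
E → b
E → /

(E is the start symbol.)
E → b E'
E → / E'
E' → - / E'
E' → b x E'
E' → ε

E is directly left-recursive. The standard transformation for
  A → A α₁ | ... | A α_m | β₁ | ... | β_n
is
  A  → β₁ A' | ... | β_n A'
  A' → α₁ A' | ... | α_m A' | ε

E → b becomes E → b E'
E → / becomes E → / E'
E → E - / becomes E' → - / E'
E → E b x becomes E' → b x E'
Add E' → ε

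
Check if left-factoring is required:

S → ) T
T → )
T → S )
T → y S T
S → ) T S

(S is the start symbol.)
Yes, S has productions with common prefix ') T'

Left-factoring is needed when two productions for the same non-terminal
share a common prefix on the right-hand side.

Productions for S:
  S → ) T
  S → ) T S
Productions for T:
  T → )
  T → S )
  T → y S T

Found common prefix ') T' in productions for S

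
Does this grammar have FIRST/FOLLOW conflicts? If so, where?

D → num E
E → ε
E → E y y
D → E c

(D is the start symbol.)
A FIRST/FOLLOW conflict occurs when a non-terminal N has a nullable alternative N → β (β ⇒* ε) and another alternative N → α with FIRST(α) ∩ FOLLOW(N) ≠ ∅: on such a lookahead the parser cannot decide between expanding α and letting N vanish via β.

Nullable non-terminals: E.
FIRST sets used below: FIRST(E) = { 'y', ε }

E: nullable alternative(s) E → ε; FOLLOW(E) = { $, 'c', 'y' }
  E → ε: FIRST \ {ε} = { } — this is the only nullable alternative, skip
  E → E y y: FIRST \ {ε} = { 'y' } — overlaps FOLLOW(E) on { 'y' }: CONFLICT

D has no nullable alternative, so no FIRST/FOLLOW check is needed there.

So the grammar has 1 FIRST/FOLLOW conflict (marked CONFLICT above).

Answer: Yes. E → E y y with FOLLOW(E) on { 'y' }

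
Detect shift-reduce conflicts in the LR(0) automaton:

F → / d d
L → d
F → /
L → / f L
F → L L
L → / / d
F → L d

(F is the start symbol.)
Augment with F' → F and build the canonical LR(0) collection (I0 = CLOSURE({[F' → . F]}), then GOTO on every symbol after a dot until no new states appear). It has 14 states:
  I0: { [F → . / d d], [F → . /], [F → . L L], [F → . L d], [F' → . F], [L → . / / d], [L → . / f L], [L → . d] }  — shift
  I1: { [F → / . d d], [F → / .], [L → / . / d], [L → / . f L] }  — shift, reduce
  I2: { [F' → F .] }  — accept
  I3: { [F → L . L], [F → L . d], [L → . / / d], [L → . / f L], [L → . d] }  — shift
  I4: { [L → d .] }  — reduce
  I5: { [L → / . / d], [L → / . f L] }  — shift
  I6: { [F → L L .] }  — reduce
  I7: { [F → L d .], [L → d .] }  — 2 reduces
  I8: { [L → / / . d] }  — shift
  I9: { [L → . / / d], [L → . / f L], [L → . d], [L → / f . L] }  — shift
  I10: { [L → / f L .] }  — reduce
  I11: { [L → / / d .] }  — reduce
  I12: { [F → / d . d] }  — shift
  I13: { [F → / d d .] }  — reduce

I1 contains reduce item [F → / .] and shift items [F → / . d d], [L → / . / d], [L → / . f L] — shift-reduce conflict.

Answer: Yes — I1: [F → / .] vs [F → / . d d]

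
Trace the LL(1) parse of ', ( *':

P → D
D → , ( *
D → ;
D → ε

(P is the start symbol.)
LL(1) parsing maintains a stack (initially the start symbol over $) and the input. At each step: if the stack top is a terminal, match it against the current input token; if it is a non-terminal N, replace it with the RHS of M[N, lookahead] (the unique production whose predict set contains the lookahead).

Stack is shown with the top on the left.

Stack    Input    Action
------------------------
P $      , ( * $  output P → D
D $      , ( * $  output D → , ( *
, ( * $  , ( * $  match ','
( * $    ( * $    match '('
* $      * $      match '*'
$        $        accept

The string is accepted.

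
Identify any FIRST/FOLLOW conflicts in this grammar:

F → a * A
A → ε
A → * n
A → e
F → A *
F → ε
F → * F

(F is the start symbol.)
A FIRST/FOLLOW conflict occurs when a non-terminal N has a nullable alternative N → β (β ⇒* ε) and another alternative N → α with FIRST(α) ∩ FOLLOW(N) ≠ ∅: on such a lookahead the parser cannot decide between expanding α and letting N vanish via β.

Nullable non-terminals: A, F.
FIRST sets used below: FIRST(A) = { '*', 'e', ε }

A: nullable alternative(s) A → ε; FOLLOW(A) = { $, '*' }
  A → ε: FIRST \ {ε} = { } — this is the only nullable alternative, skip
  A → * n: FIRST \ {ε} = { '*' } — overlaps FOLLOW(A) on { '*' }: CONFLICT
  A → e: FIRST \ {ε} = { 'e' } — disjoint from FOLLOW(A)

F: nullable alternative(s) F → ε; FOLLOW(F) = { $ }
  F → a * A: FIRST \ {ε} = { 'a' } — disjoint from FOLLOW(F)
  F → A *: FIRST \ {ε} = { '*', 'e' } — disjoint from FOLLOW(F)
  F → ε: FIRST \ {ε} = { } — this is the only nullable alternative, skip
  F → * F: FIRST \ {ε} = { '*' } — disjoint from FOLLOW(F)

So the grammar has 1 FIRST/FOLLOW conflict (marked CONFLICT above).

Answer: Yes. A → '*' n with FOLLOW(A) on { '*' }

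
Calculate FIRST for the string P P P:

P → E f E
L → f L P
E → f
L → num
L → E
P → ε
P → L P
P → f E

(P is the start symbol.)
{ 'f', 'num', ε }

FIRST sets of the non-terminals involved (from the grammar, by fixed-point iteration):
  FIRST(P) = { 'f', 'num', ε }

To compute FIRST(P P P), process the symbols left to right:
Symbol P is a non-terminal. Add FIRST(P) \ {ε} = { 'f', 'num' }
P is nullable (ε ∈ FIRST(P)), continue to the next symbol.
Symbol P is a non-terminal. Add FIRST(P) \ {ε} = { 'f', 'num' }
P is nullable (ε ∈ FIRST(P)), continue to the next symbol.
Symbol P is a non-terminal. Add FIRST(P) \ {ε} = { 'f', 'num' }
P is nullable (ε ∈ FIRST(P)), continue to the next symbol.
All symbols are nullable, so ε is in the result.
FIRST(P P P) = { 'f', 'num', ε }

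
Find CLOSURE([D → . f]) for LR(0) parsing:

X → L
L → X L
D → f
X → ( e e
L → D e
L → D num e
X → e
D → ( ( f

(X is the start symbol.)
Start with: [D → . f]
The dot precedes the terminal f, so nothing is added.

CLOSURE = { [D → . f] }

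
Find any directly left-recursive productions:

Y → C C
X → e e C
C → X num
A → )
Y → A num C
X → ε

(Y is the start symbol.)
Y → C C: starts with C
X → e e C: starts with e
C → X num: starts with X
A → ): starts with ')'
Y → A num C: starts with A
X → ε: starts with ε

No direct left recursion found.

Answer: No direct left recursion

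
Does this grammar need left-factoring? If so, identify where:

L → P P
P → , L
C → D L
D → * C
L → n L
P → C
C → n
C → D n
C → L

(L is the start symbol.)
Left-factoring is needed when two productions for the same non-terminal
share a common prefix on the right-hand side.

Productions for L:
  L → P P
  L → n L
Productions for P:
  P → , L
  P → C
Productions for C:
  C → D L
  C → n
  C → D n
  C → L

Found common prefix 'D' in productions for C

Answer: Yes, C has productions with common prefix 'D'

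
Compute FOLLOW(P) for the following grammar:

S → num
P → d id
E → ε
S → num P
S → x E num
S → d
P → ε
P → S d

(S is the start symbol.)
To compute FOLLOW(P), find every occurrence of P on a right-hand side N → α P β: add FIRST(β) \ {ε}, and if β is empty or nullable also add FOLLOW(N). Iterate to a fixed point.

In S → num P: P is at the end, add FOLLOW(S)

The FOLLOW sets referred to above (computed the same way, to a fixed point):
  FOLLOW(S) = { $, 'd' }

Taking the union: FOLLOW(P) = { $, 'd' }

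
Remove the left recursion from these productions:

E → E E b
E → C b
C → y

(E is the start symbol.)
E → C b E'
E' → E b E'
E' → ε
C → y

E is directly left-recursive. The standard transformation for
  A → A α₁ | ... | A α_m | β₁ | ... | β_n
is
  A  → β₁ A' | ... | β_n A'
  A' → α₁ A' | ... | α_m A' | ε

E → C b becomes E → C b E'
E → E E b becomes E' → E b E'
Add E' → ε

Productions for other non-terminals are unchanged:
  C → y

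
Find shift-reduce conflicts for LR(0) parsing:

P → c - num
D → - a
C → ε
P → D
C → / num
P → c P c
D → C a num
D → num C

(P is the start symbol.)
A shift-reduce conflict occurs when an LR(0) state has both:
  - a complete (reduce) item [A → α .] (dot at the end), and
  - a shift item [B → β . c γ] (dot before a terminal).

Augment with P' → P and build the canonical LR(0) collection (I0 = CLOSURE({[P' → . P]}), then GOTO on every symbol after a dot until no new states appear). It has 17 states:
  I0: { [C → . / num], [C → .], [D → . - a], [D → . C a num], [D → . num C], [P → . D], [P → . c - num], [P → . c P c], [P' → . P] }  — shift, reduce
  I1: { [D → - . a] }  — shift
  I2: { [C → / . num] }  — shift
  I3: { [D → C . a num] }  — shift
  I4: { [P → D .] }  — reduce
  I5: { [P' → P .] }  — accept
  I6: { [C → . / num], [C → .], [D → . - a], [D → . C a num], [D → . num C], [P → . D], [P → . c - num], [P → . c P c], [P → c . - num], [P → c . P c] }  — shift, reduce
  I7: { [C → . / num], [C → .], [D → num . C] }  — shift, reduce
  I8: { [D → num C .] }  — reduce
  I9: { [D → - . a], [P → c - . num] }  — shift
  I10: { [P → c P . c] }  — shift
  I11: { [P → c P c .] }  — reduce
  I12: { [D → - a .] }  — reduce
  I13: { [P → c - num .] }  — reduce
  I14: { [D → C a . num] }  — shift
  I15: { [D → C a num .] }  — reduce
  I16: { [C → / num .] }  — reduce

I0 contains reduce item [C → .] and shift items [C → . / num], [D → . - a], [D → . num C], [P → . c - num], [P → . c P c] — shift-reduce conflict.
I6 contains reduce item [C → .] and shift items [C → . / num], [D → . - a], [D → . num C], [P → . c - num], [P → c . - num], [P → . c P c] — shift-reduce conflict.
I7 contains reduce item [C → .] and shift item [C → . / num] — shift-reduce conflict.

Answer: Yes — I0: [C → .] vs [C → . / num]; I6: [C → .] vs [C → . / num]; I7: [C → .] vs [C → . / num]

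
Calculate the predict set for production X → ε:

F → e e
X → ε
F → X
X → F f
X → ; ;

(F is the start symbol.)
{ $, 'f' }

PREDICT(X → ε) = (FIRST(RHS) \ {ε}) ∪ (FOLLOW(X) if ε ∈ FIRST(RHS), i.e. RHS ⇒* ε)
The right-hand side is ε (FIRST(ε) = { ε }), so the predict set is FOLLOW(X) = { $, 'f' }
PREDICT(X → ε) = { $, 'f' }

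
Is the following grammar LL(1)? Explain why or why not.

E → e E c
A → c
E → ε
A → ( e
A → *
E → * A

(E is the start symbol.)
A grammar is LL(1) if for each non-terminal N with multiple productions, the predict sets of those productions are pairwise disjoint, where PREDICT(N → α) = (FIRST(α) \ {ε}) ∪ (FOLLOW(N) if α ⇒* ε).

Relevant sets:
  FOLLOW(E) = { $, 'c' }

For E:
  PREDICT(E → e E c) = { 'e' }
  PREDICT(E → ε) = { $, 'c' }
  PREDICT(E → '*' A) = { '*' }
For A:
  PREDICT(A → c) = { 'c' }
  PREDICT(A → '(' e) = { '(' }
  PREDICT(A → '*') = { '*' }

All predict sets are disjoint. The grammar IS LL(1).

Answer: Yes, the grammar is LL(1).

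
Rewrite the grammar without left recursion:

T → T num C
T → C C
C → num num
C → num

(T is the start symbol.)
T is directly left-recursive. The standard transformation for
  A → A α₁ | ... | A α_m | β₁ | ... | β_n
is
  A  → β₁ A' | ... | β_n A'
  A' → α₁ A' | ... | α_m A' | ε

T → C C becomes T → C C T'
T → T num C becomes T' → num C T'
Add T' → ε

Productions for other non-terminals are unchanged:
  C → num num
  C → num

Resulting grammar:
T → C C T'
T' → num C T'
T' → ε
C → num num
C → num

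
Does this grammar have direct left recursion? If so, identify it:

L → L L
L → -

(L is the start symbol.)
Yes, L is left-recursive

Direct left recursion occurs when N → N α for some non-terminal N (the right-hand side begins with the left-hand side itself).

L → L L: LEFT RECURSIVE (starts with L)
L → -: starts with '-'

The grammar has direct left recursion on: L.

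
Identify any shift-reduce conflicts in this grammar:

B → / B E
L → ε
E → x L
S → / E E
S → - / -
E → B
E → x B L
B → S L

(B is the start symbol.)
Yes — I6: [E → B .] vs [B → . / B E]; I8: [L → .] vs [B → . / B E]

A shift-reduce conflict occurs when an LR(0) state has both:
  - a complete (reduce) item [A → α .] (dot at the end), and
  - a shift item [B → β . c γ] (dot before a terminal).

Augment with B' → B and build the canonical LR(0) collection (I0 = CLOSURE({[B' → . B]}), then GOTO on every symbol after a dot until no new states appear). It has 17 states:
  I0: { [B → . / B E], [B → . S L], [B' → . B], [S → . - / -], [S → . / E E] }  — shift
  I1: { [S → - . / -] }  — shift
  I2: { [B → . / B E], [B → . S L], [B → / . B E], [E → . B], [E → . x B L], [E → . x L], [S → . - / -], [S → . / E E], [S → / . E E] }  — shift
  I3: { [B' → B .] }  — accept
  I4: { [B → S . L], [L → .] }  — reduce
  I5: { [B → S L .] }  — reduce
  I6: { [B → . / B E], [B → . S L], [B → / B . E], [E → . B], [E → . x B L], [E → . x L], [E → B .], [S → . - / -], [S → . / E E] }  — shift, reduce
  I7: { [B → . / B E], [B → . S L], [E → . B], [E → . x B L], [E → . x L], [S → . - / -], [S → . / E E], [S → / E . E] }  — shift
  I8: { [B → . / B E], [B → . S L], [E → x . B L], [E → x . L], [L → .], [S → . - / -], [S → . / E E] }  — shift, reduce
  I9: { [E → x B . L], [L → .] }  — reduce
  I10: { [E → x L .] }  — reduce
  I11: { [E → x B L .] }  — reduce
  I12: { [E → B .] }  — reduce
  I13: { [S → / E E .] }  — reduce
  I14: { [B → / B E .] }  — reduce
  I15: { [S → - / . -] }  — shift
  I16: { [S → - / - .] }  — reduce

I6 contains reduce item [E → B .] and shift items [B → . / B E], [E → . x B L], [E → . x L], [S → . - / -], [S → . / E E] — shift-reduce conflict.
I8 contains reduce item [L → .] and shift items [B → . / B E], [S → . - / -], [S → . / E E] — shift-reduce conflict.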